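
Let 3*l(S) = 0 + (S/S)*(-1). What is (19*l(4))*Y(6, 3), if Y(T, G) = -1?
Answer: 19/3 ≈ 6.3333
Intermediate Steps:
l(S) = -⅓ (l(S) = (0 + (S/S)*(-1))/3 = (0 + 1*(-1))/3 = (0 - 1)/3 = (⅓)*(-1) = -⅓)
(19*l(4))*Y(6, 3) = (19*(-⅓))*(-1) = -19/3*(-1) = 19/3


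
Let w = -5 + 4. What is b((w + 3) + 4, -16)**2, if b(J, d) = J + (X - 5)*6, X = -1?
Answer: 900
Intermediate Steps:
w = -1
b(J, d) = -36 + J (b(J, d) = J + (-1 - 5)*6 = J - 6*6 = J - 36 = -36 + J)
b((w + 3) + 4, -16)**2 = (-36 + ((-1 + 3) + 4))**2 = (-36 + (2 + 4))**2 = (-36 + 6)**2 = (-30)**2 = 900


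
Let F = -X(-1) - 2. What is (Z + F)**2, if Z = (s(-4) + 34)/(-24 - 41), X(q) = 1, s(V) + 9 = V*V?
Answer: 55696/4225 ≈ 13.182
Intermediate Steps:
s(V) = -9 + V**2 (s(V) = -9 + V*V = -9 + V**2)
Z = -41/65 (Z = ((-9 + (-4)**2) + 34)/(-24 - 41) = ((-9 + 16) + 34)/(-65) = (7 + 34)*(-1/65) = 41*(-1/65) = -41/65 ≈ -0.63077)
F = -3 (F = -1*1 - 2 = -1 - 2 = -3)
(Z + F)**2 = (-41/65 - 3)**2 = (-236/65)**2 = 55696/4225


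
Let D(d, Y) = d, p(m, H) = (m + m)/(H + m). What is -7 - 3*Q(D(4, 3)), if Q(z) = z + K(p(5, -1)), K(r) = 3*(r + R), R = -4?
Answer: -11/2 ≈ -5.5000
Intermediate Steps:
p(m, H) = 2*m/(H + m) (p(m, H) = (2*m)/(H + m) = 2*m/(H + m))
K(r) = -12 + 3*r (K(r) = 3*(r - 4) = 3*(-4 + r) = -12 + 3*r)
Q(z) = -9/2 + z (Q(z) = z + (-12 + 3*(2*5/(-1 + 5))) = z + (-12 + 3*(2*5/4)) = z + (-12 + 3*(2*5*(¼))) = z + (-12 + 3*(5/2)) = z + (-12 + 15/2) = z - 9/2 = -9/2 + z)
-7 - 3*Q(D(4, 3)) = -7 - 3*(-9/2 + 4) = -7 - 3*(-½) = -7 + 3/2 = -11/2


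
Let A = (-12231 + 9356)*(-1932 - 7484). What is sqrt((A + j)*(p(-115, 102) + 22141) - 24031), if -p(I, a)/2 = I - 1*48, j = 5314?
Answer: sqrt(608323522607) ≈ 7.7995e+5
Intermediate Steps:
A = 27071000 (A = -2875*(-9416) = 27071000)
p(I, a) = 96 - 2*I (p(I, a) = -2*(I - 1*48) = -2*(I - 48) = -2*(-48 + I) = 96 - 2*I)
sqrt((A + j)*(p(-115, 102) + 22141) - 24031) = sqrt((27071000 + 5314)*((96 - 2*(-115)) + 22141) - 24031) = sqrt(27076314*((96 + 230) + 22141) - 24031) = sqrt(27076314*(326 + 22141) - 24031) = sqrt(27076314*22467 - 24031) = sqrt(608323546638 - 24031) = sqrt(608323522607)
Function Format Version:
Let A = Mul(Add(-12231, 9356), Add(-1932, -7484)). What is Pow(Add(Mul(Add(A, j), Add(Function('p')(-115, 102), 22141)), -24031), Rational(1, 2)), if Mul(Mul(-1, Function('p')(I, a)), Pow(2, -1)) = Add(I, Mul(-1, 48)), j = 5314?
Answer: Pow(608323522607, Rational(1, 2)) ≈ 7.7995e+5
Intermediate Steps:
A = 27071000 (A = Mul(-2875, -9416) = 27071000)
Function('p')(I, a) = Add(96, Mul(-2, I)) (Function('p')(I, a) = Mul(-2, Add(I, Mul(-1, 48))) = Mul(-2, Add(I, -48)) = Mul(-2, Add(-48, I)) = Add(96, Mul(-2, I)))
Pow(Add(Mul(Add(A, j), Add(Function('p')(-115, 102), 22141)), -24031), Rational(1, 2)) = Pow(Add(Mul(Add(27071000, 5314), Add(Add(96, Mul(-2, -115)), 22141)), -24031), Rational(1, 2)) = Pow(Add(Mul(27076314, Add(Add(96, 230), 22141)), -24031), Rational(1, 2)) = Pow(Add(Mul(27076314, Add(326, 22141)), -24031), Rational(1, 2)) = Pow(Add(Mul(27076314, 22467), -24031), Rational(1, 2)) = Pow(Add(608323546638, -24031), Rational(1, 2)) = Pow(608323522607, Rational(1, 2))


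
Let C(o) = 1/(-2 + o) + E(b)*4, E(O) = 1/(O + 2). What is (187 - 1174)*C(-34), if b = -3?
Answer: 47705/12 ≈ 3975.4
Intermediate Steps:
E(O) = 1/(2 + O)
C(o) = -4 + 1/(-2 + o) (C(o) = 1/(-2 + o) + 4/(2 - 3) = 1/(-2 + o) + 4/(-1) = 1/(-2 + o) - 1*4 = 1/(-2 + o) - 4 = -4 + 1/(-2 + o))
(187 - 1174)*C(-34) = (187 - 1174)*((9 - 4*(-34))/(-2 - 34)) = -987*(9 + 136)/(-36) = -(-329)*145/12 = -987*(-145/36) = 47705/12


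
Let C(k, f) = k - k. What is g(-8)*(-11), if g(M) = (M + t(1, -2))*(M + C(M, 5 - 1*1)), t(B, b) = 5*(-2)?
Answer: -1584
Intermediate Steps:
t(B, b) = -10
C(k, f) = 0
g(M) = M*(-10 + M) (g(M) = (M - 10)*(M + 0) = (-10 + M)*M = M*(-10 + M))
g(-8)*(-11) = -8*(-10 - 8)*(-11) = -8*(-18)*(-11) = 144*(-11) = -1584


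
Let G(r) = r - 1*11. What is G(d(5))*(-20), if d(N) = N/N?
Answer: 200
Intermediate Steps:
d(N) = 1
G(r) = -11 + r (G(r) = r - 11 = -11 + r)
G(d(5))*(-20) = (-11 + 1)*(-20) = -10*(-20) = 200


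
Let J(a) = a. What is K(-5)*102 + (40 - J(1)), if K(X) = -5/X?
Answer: 141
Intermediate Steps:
K(-5)*102 + (40 - J(1)) = -5/(-5)*102 + (40 - 1*1) = -5*(-1/5)*102 + (40 - 1) = 1*102 + 39 = 102 + 39 = 141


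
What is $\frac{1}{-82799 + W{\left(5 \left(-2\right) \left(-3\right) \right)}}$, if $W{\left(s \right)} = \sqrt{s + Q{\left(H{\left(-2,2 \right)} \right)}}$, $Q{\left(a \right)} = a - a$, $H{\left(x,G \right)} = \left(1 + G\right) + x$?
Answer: $- \frac{82799}{6855674371} - \frac{\sqrt{30}}{6855674371} \approx -1.2078 \cdot 10^{-5}$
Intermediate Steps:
$H{\left(x,G \right)} = 1 + G + x$
$Q{\left(a \right)} = 0$
$W{\left(s \right)} = \sqrt{s}$ ($W{\left(s \right)} = \sqrt{s + 0} = \sqrt{s}$)
$\frac{1}{-82799 + W{\left(5 \left(-2\right) \left(-3\right) \right)}} = \frac{1}{-82799 + \sqrt{5 \left(-2\right) \left(-3\right)}} = \frac{1}{-82799 + \sqrt{\left(-10\right) \left(-3\right)}} = \frac{1}{-82799 + \sqrt{30}}$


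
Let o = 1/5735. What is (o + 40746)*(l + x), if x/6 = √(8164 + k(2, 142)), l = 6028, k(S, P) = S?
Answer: 1408612858708/5735 + 1402069866*√8166/5735 ≈ 2.6771e+8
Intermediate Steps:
x = 6*√8166 (x = 6*√(8164 + 2) = 6*√8166 ≈ 542.20)
o = 1/5735 ≈ 0.00017437
(o + 40746)*(l + x) = (1/5735 + 40746)*(6028 + 6*√8166) = 233678311*(6028 + 6*√8166)/5735 = 1408612858708/5735 + 1402069866*√8166/5735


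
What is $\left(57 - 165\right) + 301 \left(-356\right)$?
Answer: $-107264$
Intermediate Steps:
$\left(57 - 165\right) + 301 \left(-356\right) = -108 - 107156 = -107264$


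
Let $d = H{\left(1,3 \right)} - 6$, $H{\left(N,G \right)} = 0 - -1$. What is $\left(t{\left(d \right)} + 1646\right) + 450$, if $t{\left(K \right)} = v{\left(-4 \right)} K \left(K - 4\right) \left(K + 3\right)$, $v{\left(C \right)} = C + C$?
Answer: $2816$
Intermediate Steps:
$H{\left(N,G \right)} = 1$ ($H{\left(N,G \right)} = 0 + 1 = 1$)
$v{\left(C \right)} = 2 C$
$d = -5$ ($d = 1 - 6 = -5$)
$t{\left(K \right)} = - 8 K \left(-4 + K\right) \left(3 + K\right)$ ($t{\left(K \right)} = 2 \left(-4\right) K \left(K - 4\right) \left(K + 3\right) = - 8 K \left(-4 + K\right) \left(3 + K\right)$)
$\left(t{\left(d \right)} + 1646\right) + 450 = \left(8 \left(-5\right) \left(12 - 5 - \left(-5\right)^{2}\right) + 1646\right) + 450 = \left(8 \left(-5\right) \left(12 - 5 - 25\right) + 1646\right) + 450 = \left(8 \left(-5\right) \left(-18\right) + 1646\right) + 450 = \left(720 + 1646\right) + 450 = 2366 + 450 = 2816$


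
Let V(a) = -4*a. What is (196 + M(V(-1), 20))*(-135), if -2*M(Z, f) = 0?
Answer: -26460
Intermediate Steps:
M(Z, f) = 0 (M(Z, f) = -1/2*0 = 0)
(196 + M(V(-1), 20))*(-135) = (196 + 0)*(-135) = 196*(-135) = -26460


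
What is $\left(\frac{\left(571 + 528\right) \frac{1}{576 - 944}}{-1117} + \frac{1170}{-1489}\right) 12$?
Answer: $- \frac{1437897327}{153015596} \approx -9.3971$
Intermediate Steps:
$\left(\frac{\left(571 + 528\right) \frac{1}{576 - 944}}{-1117} + \frac{1170}{-1489}\right) 12 = \left(\frac{1099}{-368} \left(- \frac{1}{1117}\right) + 1170 \left(- \frac{1}{1489}\right)\right) 12 = \left(1099 \left(- \frac{1}{368}\right) \left(- \frac{1}{1117}\right) - \frac{1170}{1489}\right) 12 = \left(\left(- \frac{1099}{368}\right) \left(- \frac{1}{1117}\right) - \frac{1170}{1489}\right) 12 = \left(\frac{1099}{411056} - \frac{1170}{1489}\right) 12 = \left(- \frac{479299109}{612062384}\right) 12 = - \frac{1437897327}{153015596}$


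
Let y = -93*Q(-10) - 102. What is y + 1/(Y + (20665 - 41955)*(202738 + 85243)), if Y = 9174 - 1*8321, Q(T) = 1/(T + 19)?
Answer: -229576181408/2043704879 ≈ -112.33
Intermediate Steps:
Q(T) = 1/(19 + T)
y = -337/3 (y = -93/(19 - 10) - 102 = -93/9 - 102 = -93*1/9 - 102 = -31/3 - 102 = -337/3 ≈ -112.33)
Y = 853 (Y = 9174 - 8321 = 853)
y + 1/(Y + (20665 - 41955)*(202738 + 85243)) = -337/3 + 1/(853 + (20665 - 41955)*(202738 + 85243)) = -337/3 + 1/(853 - 21290*287981) = -337/3 + 1/(853 - 6131115490) = -337/3 + 1/(-6131114637) = -337/3 - 1/6131114637 = -229576181408/2043704879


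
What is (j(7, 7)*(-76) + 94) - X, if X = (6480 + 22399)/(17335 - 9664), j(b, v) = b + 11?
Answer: -9801733/7671 ≈ -1277.8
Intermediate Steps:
j(b, v) = 11 + b
X = 28879/7671 ≈ 3.7647
(j(7, 7)*(-76) + 94) - X = ((11 + 7)*(-76) + 94) - 1*28879/7671 = (18*(-76) + 94) - 28879/7671 = (-1368 + 94) - 28879/7671 = -1274 - 28879/7671 = -9801733/7671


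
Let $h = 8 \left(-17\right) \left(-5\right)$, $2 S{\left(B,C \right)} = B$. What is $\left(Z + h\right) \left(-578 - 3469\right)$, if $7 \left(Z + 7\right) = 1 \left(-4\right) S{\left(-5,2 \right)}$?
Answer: $- \frac{19105887}{7} \approx -2.7294 \cdot 10^{6}$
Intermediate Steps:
$S{\left(B,C \right)} = \frac{B}{2}$
$h = 680$ ($h = \left(-136\right) \left(-5\right) = 680$)
$Z = - \frac{39}{7}$ ($Z = -7 + \frac{1 \left(-4\right) \frac{1}{2} \left(-5\right)}{7} = -7 + \frac{\left(-4\right) \left(- \frac{5}{2}\right)}{7} = -7 + \frac{1}{7} \cdot 10 = -7 + \frac{10}{7} = - \frac{39}{7} \approx -5.5714$)
$\left(Z + h\right) \left(-578 - 3469\right) = \left(- \frac{39}{7} + 680\right) \left(-578 - 3469\right) = \frac{4721}{7} \left(-4047\right) = - \frac{19105887}{7}$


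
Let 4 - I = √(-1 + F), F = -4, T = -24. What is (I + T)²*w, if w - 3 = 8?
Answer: 4345 + 440*I*√5 ≈ 4345.0 + 983.87*I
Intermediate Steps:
w = 11 (w = 3 + 8 = 11)
I = 4 - I*√5 (I = 4 - √(-1 - 4) = 4 - √(-5) = 4 - I*√5 ≈ 4.0 - 2.2361*I)
(I + T)²*w = ((4 - I*√5) - 24)²*11 = (-20 - I*√5)²*11 = 11*(-20 - I*√5)²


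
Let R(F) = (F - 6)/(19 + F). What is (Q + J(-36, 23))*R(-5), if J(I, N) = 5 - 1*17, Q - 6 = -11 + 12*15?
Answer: -1793/14 ≈ -128.07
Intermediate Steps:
Q = 175 (Q = 6 + (-11 + 12*15) = 6 + (-11 + 180) = 6 + 169 = 175)
J(I, N) = -12 (J(I, N) = 5 - 17 = -12)
R(F) = (-6 + F)/(19 + F)
(Q + J(-36, 23))*R(-5) = (175 - 12)*((-6 - 5)/(19 - 5)) = 163*(-11/14) = -1793/14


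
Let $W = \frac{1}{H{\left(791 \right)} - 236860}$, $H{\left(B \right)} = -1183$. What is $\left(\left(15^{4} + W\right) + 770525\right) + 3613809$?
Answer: $\frac{1055710945236}{238043} \approx 4.435 \cdot 10^{6}$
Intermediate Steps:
$W = - \frac{1}{238043}$ ($W = \frac{1}{-1183 - 236860} = \frac{1}{-238043} = - \frac{1}{238043} \approx -4.2009 \cdot 10^{-6}$)
$\left(\left(15^{4} + W\right) + 770525\right) + 3613809 = \left(\left(15^{4} - \frac{1}{238043}\right) + 770525\right) + 3613809 = \left(\left(50625 - \frac{1}{238043}\right) + 770525\right) + 3613809 = \left(\frac{12050926874}{238043} + 770525\right) + 3613809 = \frac{195469009449}{238043} + 3613809 = \frac{1055710945236}{238043}$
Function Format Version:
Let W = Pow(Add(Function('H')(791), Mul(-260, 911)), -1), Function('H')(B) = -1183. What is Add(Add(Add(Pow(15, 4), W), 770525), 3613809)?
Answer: Rational(1055710945236, 238043) ≈ 4.4350e+6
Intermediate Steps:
W = Rational(-1, 238043) (W = Pow(Add(-1183, Mul(-260, 911)), -1) = Pow(Add(-1183, -236860), -1) = Pow(-238043, -1) = Rational(-1, 238043) ≈ -4.2009e-6)
Add(Add(Add(Pow(15, 4), W), 770525), 3613809) = Add(Add(Add(Pow(15, 4), Rational(-1, 238043)), 770525), 3613809) = Add(Add(Add(50625, Rational(-1, 238043)), 770525), 3613809) = Add(Add(Rational(12050926874, 238043), 770525), 3613809) = Add(Rational(195469009449, 238043), 3613809) = Rational(1055710945236, 238043)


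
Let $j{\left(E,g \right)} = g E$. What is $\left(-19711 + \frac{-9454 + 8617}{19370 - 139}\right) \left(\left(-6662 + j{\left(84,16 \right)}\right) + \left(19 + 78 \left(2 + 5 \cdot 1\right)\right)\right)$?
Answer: $\frac{1801686809734}{19231} \approx 9.3687 \cdot 10^{7}$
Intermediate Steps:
$j{\left(E,g \right)} = E g$
$\left(-19711 + \frac{-9454 + 8617}{19370 - 139}\right) \left(\left(-6662 + j{\left(84,16 \right)}\right) + \left(19 + 78 \left(2 + 5 \cdot 1\right)\right)\right) = \left(-19711 + \frac{-9454 + 8617}{19370 - 139}\right) \left(\left(-6662 + 84 \cdot 16\right) + \left(19 + 78 \left(2 + 5 \cdot 1\right)\right)\right) = \left(-19711 - \frac{837}{19231}\right) \left(\left(-6662 + 1344\right) + \left(19 + 78 \left(2 + 5\right)\right)\right) = \left(-19711 - \frac{837}{19231}\right) \left(-5318 + \left(19 + 78 \cdot 7\right)\right) = \left(-19711 - \frac{837}{19231}\right) \left(-5318 + \left(19 + 546\right)\right) = - \frac{379063078 \left(-5318 + 565\right)}{19231} = \left(- \frac{379063078}{19231}\right) \left(-4753\right) = \frac{1801686809734}{19231}$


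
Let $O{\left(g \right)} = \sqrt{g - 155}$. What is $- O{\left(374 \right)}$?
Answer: $- \sqrt{219} \approx -14.799$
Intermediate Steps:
$O{\left(g \right)} = \sqrt{-155 + g}$
$- O{\left(374 \right)} = - \sqrt{-155 + 374} = - \sqrt{219}$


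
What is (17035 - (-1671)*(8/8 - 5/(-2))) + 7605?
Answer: 60977/2 ≈ 30489.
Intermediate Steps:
(17035 - (-1671)*(8/8 - 5/(-2))) + 7605 = (17035 - (-1671)*(8*(⅛) - 5*(-½))) + 7605 = (17035 - (-1671)*(1 + 5/2)) + 7605 = (17035 - (-1671)*7/2) + 7605 = (17035 - 1671*(-7/2)) + 7605 = (17035 + 11697/2) + 7605 = 45767/2 + 7605 = 60977/2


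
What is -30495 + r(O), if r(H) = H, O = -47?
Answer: -30542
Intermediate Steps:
-30495 + r(O) = -30495 - 47 = -30542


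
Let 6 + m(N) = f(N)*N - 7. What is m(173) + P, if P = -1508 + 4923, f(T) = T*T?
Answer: 5181119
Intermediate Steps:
f(T) = T²
m(N) = -13 + N³ (m(N) = -6 + (N²*N - 7) = -6 + (N³ - 7) = -6 + (-7 + N³) = -13 + N³)
P = 3415
m(173) + P = (-13 + 173³) + 3415 = (-13 + 5177717) + 3415 = 5177704 + 3415 = 5181119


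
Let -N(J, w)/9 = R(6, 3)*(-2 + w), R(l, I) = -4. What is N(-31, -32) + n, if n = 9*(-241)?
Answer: -3393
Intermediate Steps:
N(J, w) = -72 + 36*w (N(J, w) = -(-36)*(-2 + w) = -9*(8 - 4*w) = -72 + 36*w)
n = -2169
N(-31, -32) + n = (-72 + 36*(-32)) - 2169 = (-72 - 1152) - 2169 = -1224 - 2169 = -3393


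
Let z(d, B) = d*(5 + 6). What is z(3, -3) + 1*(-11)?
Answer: 22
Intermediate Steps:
z(d, B) = 11*d (z(d, B) = d*11 = 11*d)
z(3, -3) + 1*(-11) = 11*3 + 1*(-11) = 33 - 11 = 22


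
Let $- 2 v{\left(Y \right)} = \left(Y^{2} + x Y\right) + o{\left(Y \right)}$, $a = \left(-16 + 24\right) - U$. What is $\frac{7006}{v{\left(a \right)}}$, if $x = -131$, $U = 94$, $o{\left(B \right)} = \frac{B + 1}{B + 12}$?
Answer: $- \frac{1036888}{1381073} \approx -0.75078$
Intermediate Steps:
$o{\left(B \right)} = \frac{1 + B}{12 + B}$
$a = -86$ ($a = \left(-16 + 24\right) - 94 = 8 - 94 = -86$)
$v{\left(Y \right)} = - \frac{Y^{2}}{2} + \frac{131 Y}{2} - \frac{1 + Y}{2 \left(12 + Y\right)}$ ($v{\left(Y \right)} = - \frac{\left(Y^{2} - 131 Y\right) + \frac{1 + Y}{12 + Y}}{2} = - \frac{Y^{2} - 131 Y + \frac{1 + Y}{12 + Y}}{2} = - \frac{Y^{2}}{2} + \frac{131 Y}{2} - \frac{1 + Y}{2 \left(12 + Y\right)}$)
$\frac{7006}{v{\left(a \right)}} = \frac{7006}{\frac{1}{2} \frac{1}{12 - 86} \left(-1 - -86 - 86 \left(12 - 86\right) \left(131 - -86\right)\right)} = \frac{7006}{\frac{1}{2} \frac{1}{-74} \left(-1 + 86 - - 6364 \left(131 + 86\right)\right)} = \frac{7006}{\frac{1}{2} \left(- \frac{1}{74}\right) \left(-1 + 86 - \left(-6364\right) 217\right)} = \frac{7006}{\frac{1}{2} \left(- \frac{1}{74}\right) \left(-1 + 86 + 1380988\right)} = \frac{7006}{\frac{1}{2} \left(- \frac{1}{74}\right) 1381073} = \frac{7006}{- \frac{1381073}{148}} = 7006 \left(- \frac{148}{1381073}\right) = - \frac{1036888}{1381073}$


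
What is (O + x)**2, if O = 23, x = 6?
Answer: 841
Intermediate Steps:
(O + x)**2 = (23 + 6)**2 = 29**2 = 841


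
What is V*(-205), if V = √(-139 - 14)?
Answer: -615*I*√17 ≈ -2535.7*I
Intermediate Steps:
V = 3*I*√17 (V = √(-153) = 3*I*√17 ≈ 12.369*I)
V*(-205) = (3*I*√17)*(-205) = -615*I*√17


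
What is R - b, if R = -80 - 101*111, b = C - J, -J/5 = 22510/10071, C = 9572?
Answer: -210223823/10071 ≈ -20874.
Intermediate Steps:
J = -112550/10071 ≈ -11.176
b = 96512162/10071 (b = 9572 - 1*(-112550/10071) = 9572 + 112550/10071 = 96512162/10071 ≈ 9583.2)
R = -11291 (R = -80 - 11211 = -11291)
R - b = -11291 - 1*96512162/10071 = -11291 - 96512162/10071 = -210223823/10071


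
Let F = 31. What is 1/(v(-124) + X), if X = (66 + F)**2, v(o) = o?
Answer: 1/9285 ≈ 0.00010770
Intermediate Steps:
X = 9409 (X = (66 + 31)**2 = 97**2 = 9409)
1/(v(-124) + X) = 1/(-124 + 9409) = 1/9285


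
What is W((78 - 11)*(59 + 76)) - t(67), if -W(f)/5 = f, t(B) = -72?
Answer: -45153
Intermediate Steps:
W(f) = -5*f
W((78 - 11)*(59 + 76)) - t(67) = -5*(78 - 11)*(59 + 76) - 1*(-72) = -335*135 + 72 = -5*9045 + 72 = -45225 + 72 = -45153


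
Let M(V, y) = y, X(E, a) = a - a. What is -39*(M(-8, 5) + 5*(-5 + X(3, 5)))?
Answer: 780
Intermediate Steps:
X(E, a) = 0
-39*(M(-8, 5) + 5*(-5 + X(3, 5))) = -39*(5 + 5*(-5 + 0)) = -39*(5 + 5*(-5)) = -39*(5 - 25) = -39*(-20) = 780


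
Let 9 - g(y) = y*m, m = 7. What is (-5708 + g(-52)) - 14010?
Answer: -19345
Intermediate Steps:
g(y) = 9 - 7*y (g(y) = 9 - y*7 = 9 - 7*y)
(-5708 + g(-52)) - 14010 = (-5708 + (9 - 7*(-52))) - 14010 = (-5708 + (9 + 364)) - 14010 = (-5708 + 373) - 14010 = -5335 - 14010 = -19345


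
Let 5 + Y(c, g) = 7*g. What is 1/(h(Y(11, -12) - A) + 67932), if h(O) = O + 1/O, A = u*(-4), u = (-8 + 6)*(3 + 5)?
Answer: 153/10370186 ≈ 1.4754e-5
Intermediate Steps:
Y(c, g) = -5 + 7*g
u = -16 (u = -2*8 = -16)
A = 64 (A = -16*(-4) = 64)
1/(h(Y(11, -12) - A) + 67932) = 1/((((-5 + 7*(-12)) - 1*64) + 1/((-5 + 7*(-12)) - 1*64)) + 67932) = 1/((((-5 - 84) - 64) + 1/((-5 - 84) - 64)) + 67932) = 1/(((-89 - 64) + 1/(-89 - 64)) + 67932) = 1/((-153 + 1/(-153)) + 67932) = 1/((-153 - 1/153) + 67932) = 1/(-23410/153 + 67932) = 1/(10370186/153) = 153/10370186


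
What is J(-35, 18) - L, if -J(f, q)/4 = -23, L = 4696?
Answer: -4604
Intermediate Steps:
J(f, q) = 92 (J(f, q) = -4*(-23) = 92)
J(-35, 18) - L = 92 - 1*4696 = 92 - 4696 = -4604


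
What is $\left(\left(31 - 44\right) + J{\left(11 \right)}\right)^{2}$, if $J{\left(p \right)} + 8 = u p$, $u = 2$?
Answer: $1$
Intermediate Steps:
$J{\left(p \right)} = -8 + 2 p$
$\left(\left(31 - 44\right) + J{\left(11 \right)}\right)^{2} = \left(\left(31 - 44\right) + \left(-8 + 2 \cdot 11\right)\right)^{2} = \left(\left(31 - 44\right) + \left(-8 + 22\right)\right)^{2} = \left(-13 + 14\right)^{2} = 1^{2} = 1$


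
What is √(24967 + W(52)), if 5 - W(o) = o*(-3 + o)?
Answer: 2*√5606 ≈ 149.75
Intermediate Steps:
W(o) = 5 - o*(-3 + o)
√(24967 + W(52)) = √(24967 + (5 - 1*52² + 3*52)) = √(24967 + (5 - 1*2704 + 156)) = √(24967 + (5 - 2704 + 156)) = √(24967 - 2543) = √22424 = 2*√5606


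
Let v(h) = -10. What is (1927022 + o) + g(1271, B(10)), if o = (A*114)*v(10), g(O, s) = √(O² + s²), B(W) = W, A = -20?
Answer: 1949822 + √1615541 ≈ 1.9511e+6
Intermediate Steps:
o = 22800 (o = -20*114*(-10) = -2280*(-10) = 22800)
(1927022 + o) + g(1271, B(10)) = (1927022 + 22800) + √(1271² + 10²) = 1949822 + √(1615441 + 100) = 1949822 + √1615541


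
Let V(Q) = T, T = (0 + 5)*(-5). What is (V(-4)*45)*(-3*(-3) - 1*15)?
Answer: 6750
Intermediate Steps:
T = -25 (T = 5*(-5) = -25)
V(Q) = -25
(V(-4)*45)*(-3*(-3) - 1*15) = (-25*45)*(-3*(-3) - 1*15) = -1125*(9 - 15) = -1125*(-6) = 6750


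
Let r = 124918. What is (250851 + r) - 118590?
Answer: 257179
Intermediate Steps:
(250851 + r) - 118590 = (250851 + 124918) - 118590 = 375769 - 118590 = 257179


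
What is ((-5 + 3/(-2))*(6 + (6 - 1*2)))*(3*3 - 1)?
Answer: -520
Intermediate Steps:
((-5 + 3/(-2))*(6 + (6 - 1*2)))*(3*3 - 1) = ((-5 + 3*(-½))*(6 + (6 - 2)))*(9 - 1) = ((-5 - 3/2)*(6 + 4))*8 = -13/2*10*8 = -65*8 = -520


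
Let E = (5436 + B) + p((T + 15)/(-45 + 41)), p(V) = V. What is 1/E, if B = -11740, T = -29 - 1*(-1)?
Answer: -4/25203 ≈ -0.00015871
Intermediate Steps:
T = -28 (T = -29 + 1 = -28)
E = -25203/4 (E = (5436 - 11740) + (-28 + 15)/(-45 + 41) = -6304 - 13/(-4) = -6304 - 13*(-¼) = -6304 + 13/4 = -25203/4 ≈ -6300.8)
1/E = 1/(-25203/4) = -4/25203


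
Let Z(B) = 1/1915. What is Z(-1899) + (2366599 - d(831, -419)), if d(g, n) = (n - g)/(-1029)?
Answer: 4663463767744/1970535 ≈ 2.3666e+6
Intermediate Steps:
d(g, n) = -n/1029 + g/1029 (d(g, n) = (n - g)*(-1/1029) = -n/1029 + g/1029)
Z(B) = 1/1915
Z(-1899) + (2366599 - d(831, -419)) = 1/1915 + (2366599 - (-1/1029*(-419) + (1/1029)*831)) = 1/1915 + (2366599 - (419/1029 + 277/343)) = 1/1915 + (2366599 - 1*1250/1029) = 1/1915 + (2366599 - 1250/1029) = 1/1915 + 2435229121/1029 = 4663463767744/1970535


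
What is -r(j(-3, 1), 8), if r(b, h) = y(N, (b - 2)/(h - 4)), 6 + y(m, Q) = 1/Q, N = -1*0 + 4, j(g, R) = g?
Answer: 34/5 ≈ 6.8000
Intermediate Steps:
N = 4 (N = 0 + 4 = 4)
y(m, Q) = -6 + 1/Q
r(b, h) = -6 + (-4 + h)/(-2 + b) (r(b, h) = -6 + 1/((b - 2)/(h - 4)) = -6 + 1/((-2 + b)/(-4 + h)) = -6 + (-4 + h)/(-2 + b))
-r(j(-3, 1), 8) = -(8 + 8 - 6*(-3))/(-2 - 3) = -(8 + 8 + 18)/(-5) = -(-1)*34/5 = -1*(-34/5) = 34/5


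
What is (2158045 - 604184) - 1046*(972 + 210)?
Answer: 317489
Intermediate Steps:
(2158045 - 604184) - 1046*(972 + 210) = 1553861 - 1046*1182 = 1553861 - 1*1236372 = 1553861 - 1236372 = 317489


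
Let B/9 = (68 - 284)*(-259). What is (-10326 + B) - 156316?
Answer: 336854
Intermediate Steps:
B = 503496 (B = 9*((68 - 284)*(-259)) = 9*(-216*(-259)) = 9*55944 = 503496)
(-10326 + B) - 156316 = (-10326 + 503496) - 156316 = 493170 - 156316 = 336854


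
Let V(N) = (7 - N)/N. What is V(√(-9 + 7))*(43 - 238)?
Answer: 195 + 1365*I*√2/2 ≈ 195.0 + 965.2*I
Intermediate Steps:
V(N) = (7 - N)/N
V(√(-9 + 7))*(43 - 238) = ((7 - √(-9 + 7))/(√(-9 + 7)))*(43 - 238) = ((7 - √(-2))/(√(-2)))*(-195) = ((7 - I*√2)/((I*√2)))*(-195) = ((-I*√2/2)*(7 - I*√2))*(-195) = -I*√2*(7 - I*√2)/2*(-195) = 195*I*√2*(7 - I*√2)/2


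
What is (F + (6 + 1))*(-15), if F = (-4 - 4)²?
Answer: -1065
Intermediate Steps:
F = 64 (F = (-8)² = 64)
(F + (6 + 1))*(-15) = (64 + (6 + 1))*(-15) = (64 + 7)*(-15) = 71*(-15) = -1065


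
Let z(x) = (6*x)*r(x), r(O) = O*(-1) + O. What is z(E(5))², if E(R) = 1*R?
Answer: 0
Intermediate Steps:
r(O) = 0 (r(O) = -O + O = 0)
E(R) = R
z(x) = 0 (z(x) = (6*x)*0 = 0)
z(E(5))² = 0² = 0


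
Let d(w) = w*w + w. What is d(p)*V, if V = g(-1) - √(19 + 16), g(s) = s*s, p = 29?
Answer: 870 - 870*√35 ≈ -4277.0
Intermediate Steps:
d(w) = w + w² (d(w) = w² + w = w + w²)
g(s) = s²
V = 1 - √35 (V = (-1)² - √(19 + 16) = 1 - √35 ≈ -4.9161)
d(p)*V = (29*(1 + 29))*(1 - √35) = (29*30)*(1 - √35) = 870*(1 - √35) = 870 - 870*√35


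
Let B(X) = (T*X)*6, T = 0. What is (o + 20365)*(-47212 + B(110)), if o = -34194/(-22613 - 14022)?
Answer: -35225155008428/36635 ≈ -9.6152e+8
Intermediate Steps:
B(X) = 0 (B(X) = (0*X)*6 = 0*6 = 0)
o = 34194/36635 (o = -34194/(-36635) = -34194*(-1/36635) = 34194/36635 ≈ 0.93337)
(o + 20365)*(-47212 + B(110)) = (34194/36635 + 20365)*(-47212 + 0) = (746105969/36635)*(-47212) = -35225155008428/36635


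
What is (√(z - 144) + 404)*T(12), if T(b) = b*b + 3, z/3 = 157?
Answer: 59388 + 147*√327 ≈ 62046.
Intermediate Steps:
z = 471 (z = 3*157 = 471)
T(b) = 3 + b² (T(b) = b² + 3 = 3 + b²)
(√(z - 144) + 404)*T(12) = (√(471 - 144) + 404)*(3 + 12²) = (√327 + 404)*(3 + 144) = (404 + √327)*147 = 59388 + 147*√327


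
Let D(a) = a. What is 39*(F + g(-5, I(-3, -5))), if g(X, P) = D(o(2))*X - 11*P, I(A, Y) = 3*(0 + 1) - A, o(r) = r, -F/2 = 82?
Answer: -9360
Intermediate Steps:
F = -164 (F = -2*82 = -164)
I(A, Y) = 3 - A (I(A, Y) = 3*1 - A = 3 - A)
g(X, P) = -11*P + 2*X (g(X, P) = 2*X - 11*P = -11*P + 2*X)
39*(F + g(-5, I(-3, -5))) = 39*(-164 + (-11*(3 - 1*(-3)) + 2*(-5))) = 39*(-164 + (-11*(3 + 3) - 10)) = 39*(-164 + (-11*6 - 10)) = 39*(-164 + (-66 - 10)) = 39*(-164 - 76) = 39*(-240) = -9360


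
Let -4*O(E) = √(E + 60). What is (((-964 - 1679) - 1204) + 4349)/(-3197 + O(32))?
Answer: -279112/1777531 + 1004*√23/40883213 ≈ -0.15690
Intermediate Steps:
O(E) = -√(60 + E)/4 (O(E) = -√(E + 60)/4 = -√(60 + E)/4)
(((-964 - 1679) - 1204) + 4349)/(-3197 + O(32)) = (((-964 - 1679) - 1204) + 4349)/(-3197 - √(60 + 32)/4) = ((-2643 - 1204) + 4349)/(-3197 - √23/2) = (-3847 + 4349)/(-3197 - √23/2) = 502/(-3197 - √23/2)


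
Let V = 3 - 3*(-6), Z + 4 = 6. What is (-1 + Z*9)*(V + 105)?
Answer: 2142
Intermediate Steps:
Z = 2 (Z = -4 + 6 = 2)
V = 21 (V = 3 + 18 = 21)
(-1 + Z*9)*(V + 105) = (-1 + 2*9)*(21 + 105) = (-1 + 18)*126 = 17*126 = 2142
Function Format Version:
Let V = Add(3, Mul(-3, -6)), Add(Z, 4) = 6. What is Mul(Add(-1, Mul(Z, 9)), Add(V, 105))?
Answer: 2142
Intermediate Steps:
Z = 2 (Z = Add(-4, 6) = 2)
V = 21 (V = Add(3, 18) = 21)
Mul(Add(-1, Mul(Z, 9)), Add(V, 105)) = Mul(Add(-1, Mul(2, 9)), Add(21, 105)) = Mul(Add(-1, 18), 126) = Mul(17, 126) = 2142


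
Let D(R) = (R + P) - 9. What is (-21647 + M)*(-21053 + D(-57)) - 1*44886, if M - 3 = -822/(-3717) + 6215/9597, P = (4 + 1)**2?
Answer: 258478152242068/566223 ≈ 4.5650e+8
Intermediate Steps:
P = 25 (P = 5**2 = 25)
D(R) = 16 + R (D(R) = (R + 25) - 9 = (25 + R) - 9 = 16 + R)
M = 2190572/566223 (M = 3 + (-822/(-3717) + 6215/9597) = 3 + (-822*(-1/3717) + 6215*(1/9597)) = 3 + (274/1239 + 6215/9597) = 3 + 491903/566223 = 2190572/566223 ≈ 3.8687)
(-21647 + M)*(-21053 + D(-57)) - 1*44886 = (-21647 + 2190572/566223)*(-21053 + (16 - 57)) - 1*44886 = -12254838709*(-21053 - 41)/566223 - 44886 = -12254838709/566223*(-21094) - 44886 = 258503567727646/566223 - 44886 = 258478152242068/566223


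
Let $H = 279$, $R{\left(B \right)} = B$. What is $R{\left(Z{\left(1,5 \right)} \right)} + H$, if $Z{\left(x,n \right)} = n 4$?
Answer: $299$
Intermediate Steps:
$Z{\left(x,n \right)} = 4 n$
$R{\left(Z{\left(1,5 \right)} \right)} + H = 4 \cdot 5 + 279 = 20 + 279 = 299$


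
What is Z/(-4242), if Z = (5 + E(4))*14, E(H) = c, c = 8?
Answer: -13/303 ≈ -0.042904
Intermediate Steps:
E(H) = 8
Z = 182 (Z = (5 + 8)*14 = 13*14 = 182)
Z/(-4242) = 182/(-4242) = 182*(-1/4242) = -13/303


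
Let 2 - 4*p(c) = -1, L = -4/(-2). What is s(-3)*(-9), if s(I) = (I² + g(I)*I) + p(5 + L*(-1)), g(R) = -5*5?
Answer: -3051/4 ≈ -762.75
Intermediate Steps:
L = 2 (L = -4*(-½) = 2)
g(R) = -25
p(c) = ¾ (p(c) = ½ - ¼*(-1) = ½ + ¼ = ¾)
s(I) = ¾ + I² - 25*I (s(I) = (I² - 25*I) + ¾ = ¾ + I² - 25*I)
s(-3)*(-9) = (¾ + (-3)² - 25*(-3))*(-9) = (¾ + 9 + 75)*(-9) = (339/4)*(-9) = -3051/4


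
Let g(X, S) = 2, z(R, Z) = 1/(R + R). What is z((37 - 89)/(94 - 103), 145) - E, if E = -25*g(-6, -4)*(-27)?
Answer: -140391/104 ≈ -1349.9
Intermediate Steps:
z(R, Z) = 1/(2*R)
E = 1350 (E = -25*2*(-27) = -50*(-27) = 1350)
z((37 - 89)/(94 - 103), 145) - E = 1/(2*(((37 - 89)/(94 - 103)))) - 1*1350 = 1/(2*((-52/(-9)))) - 1350 = 1/(2*((-52*(-1/9)))) - 1350 = 1/(2*(52/9)) - 1350 = (1/2)*(9/52) - 1350 = 9/104 - 1350 = -140391/104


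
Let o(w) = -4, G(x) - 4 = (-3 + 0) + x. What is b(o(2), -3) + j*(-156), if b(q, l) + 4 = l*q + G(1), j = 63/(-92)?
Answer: 2687/23 ≈ 116.83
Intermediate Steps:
G(x) = 1 + x (G(x) = 4 + ((-3 + 0) + x) = 4 + (-3 + x) = 1 + x)
j = -63/92 (j = 63*(-1/92) = -63/92 ≈ -0.68478)
b(q, l) = -2 + l*q (b(q, l) = -4 + (l*q + (1 + 1)) = -4 + (l*q + 2) = -4 + (2 + l*q) = -2 + l*q)
b(o(2), -3) + j*(-156) = (-2 - 3*(-4)) - 63/92*(-156) = (-2 + 12) + 2457/23 = 10 + 2457/23 = 2687/23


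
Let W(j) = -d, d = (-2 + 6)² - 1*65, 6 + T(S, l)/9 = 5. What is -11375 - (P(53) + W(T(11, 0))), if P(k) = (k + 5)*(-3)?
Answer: -11250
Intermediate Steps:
T(S, l) = -9 (T(S, l) = -54 + 9*5 = -54 + 45 = -9)
d = -49 (d = 4² - 65 = 16 - 65 = -49)
P(k) = -15 - 3*k (P(k) = (5 + k)*(-3) = -15 - 3*k)
W(j) = 49 (W(j) = -1*(-49) = 49)
-11375 - (P(53) + W(T(11, 0))) = -11375 - ((-15 - 3*53) + 49) = -11375 - ((-15 - 159) + 49) = -11375 - (-174 + 49) = -11375 - 1*(-125) = -11375 + 125 = -11250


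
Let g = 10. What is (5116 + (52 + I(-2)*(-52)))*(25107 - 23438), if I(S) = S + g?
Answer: 7931088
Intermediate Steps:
I(S) = 10 + S (I(S) = S + 10 = 10 + S)
(5116 + (52 + I(-2)*(-52)))*(25107 - 23438) = (5116 + (52 + (10 - 2)*(-52)))*(25107 - 23438) = (5116 + (52 + 8*(-52)))*1669 = (5116 + (52 - 416))*1669 = (5116 - 364)*1669 = 4752*1669 = 7931088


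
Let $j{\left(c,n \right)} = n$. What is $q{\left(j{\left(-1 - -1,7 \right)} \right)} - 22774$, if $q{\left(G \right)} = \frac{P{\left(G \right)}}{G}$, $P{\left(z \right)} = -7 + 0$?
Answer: $-22775$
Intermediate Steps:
$P{\left(z \right)} = -7$
$q{\left(G \right)} = - \frac{7}{G}$
$q{\left(j{\left(-1 - -1,7 \right)} \right)} - 22774 = - \frac{7}{7} - 22774 = \left(-7\right) \frac{1}{7} - 22774 = -1 - 22774 = -22775$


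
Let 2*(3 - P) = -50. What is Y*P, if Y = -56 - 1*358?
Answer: -11592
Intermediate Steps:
P = 28 (P = 3 - 1/2*(-50) = 3 + 25 = 28)
Y = -414 (Y = -56 - 358 = -414)
Y*P = -414*28 = -11592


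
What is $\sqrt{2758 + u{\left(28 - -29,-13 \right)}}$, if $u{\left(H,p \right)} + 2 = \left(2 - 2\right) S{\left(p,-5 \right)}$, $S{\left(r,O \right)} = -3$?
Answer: $2 \sqrt{689} \approx 52.498$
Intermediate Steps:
$u{\left(H,p \right)} = -2$ ($u{\left(H,p \right)} = -2 + \left(2 - 2\right) \left(-3\right) = -2 + 0 \left(-3\right) = -2 + 0 = -2$)
$\sqrt{2758 + u{\left(28 - -29,-13 \right)}} = \sqrt{2758 - 2} = \sqrt{2756} = 2 \sqrt{689}$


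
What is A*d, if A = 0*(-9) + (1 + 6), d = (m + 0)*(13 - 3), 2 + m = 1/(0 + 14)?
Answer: -135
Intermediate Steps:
m = -27/14 (m = -2 + 1/(0 + 14) = -2 + 1/14 = -27/14 ≈ -1.9286)
d = -135/7 (d = (-27/14 + 0)*(13 - 3) = -27/14*10 = -135/7 ≈ -19.286)
A = 7 (A = 0 + 7 = 7)
A*d = 7*(-135/7) = -135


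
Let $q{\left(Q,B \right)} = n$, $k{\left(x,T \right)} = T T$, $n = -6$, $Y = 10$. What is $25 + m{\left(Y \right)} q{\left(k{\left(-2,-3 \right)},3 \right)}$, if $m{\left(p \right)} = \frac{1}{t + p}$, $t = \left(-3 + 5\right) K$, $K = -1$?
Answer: $\frac{97}{4} \approx 24.25$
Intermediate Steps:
$t = -2$ ($t = \left(-3 + 5\right) \left(-1\right) = 2 \left(-1\right) = -2$)
$k{\left(x,T \right)} = T^{2}$
$q{\left(Q,B \right)} = -6$
$m{\left(p \right)} = \frac{1}{-2 + p}$
$25 + m{\left(Y \right)} q{\left(k{\left(-2,-3 \right)},3 \right)} = 25 + \frac{1}{-2 + 10} \left(-6\right) = 25 + \frac{1}{8} \left(-6\right) = 25 - \frac{3}{4} = \frac{97}{4}$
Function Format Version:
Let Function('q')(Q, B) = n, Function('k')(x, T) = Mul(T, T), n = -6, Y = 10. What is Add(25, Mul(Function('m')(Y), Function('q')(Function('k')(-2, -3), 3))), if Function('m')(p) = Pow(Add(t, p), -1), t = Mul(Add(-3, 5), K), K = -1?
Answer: Rational(97, 4) ≈ 24.250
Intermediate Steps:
t = -2 (t = Mul(Add(-3, 5), -1) = Mul(2, -1) = -2)
Function('k')(x, T) = Pow(T, 2)
Function('q')(Q, B) = -6
Function('m')(p) = Pow(Add(-2, p), -1)
Add(25, Mul(Function('m')(Y), Function('q')(Function('k')(-2, -3), 3))) = Add(25, Mul(Pow(Add(-2, 10), -1), -6)) = Add(25, Mul(Pow(8, -1), -6)) = Add(25, Mul(Rational(1, 8), -6)) = Add(25, Rational(-3, 4)) = Rational(97, 4)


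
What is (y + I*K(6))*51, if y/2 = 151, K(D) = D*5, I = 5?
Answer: 23052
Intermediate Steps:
K(D) = 5*D
y = 302 (y = 2*151 = 302)
(y + I*K(6))*51 = (302 + 5*(5*6))*51 = (302 + 5*30)*51 = (302 + 150)*51 = 452*51 = 23052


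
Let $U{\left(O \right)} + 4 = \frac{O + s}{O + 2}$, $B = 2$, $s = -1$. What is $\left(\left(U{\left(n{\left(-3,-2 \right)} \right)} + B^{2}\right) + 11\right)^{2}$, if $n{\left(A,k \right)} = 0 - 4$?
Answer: $\frac{729}{4} \approx 182.25$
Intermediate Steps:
$n{\left(A,k \right)} = -4$ ($n{\left(A,k \right)} = 0 - 4 = -4$)
$U{\left(O \right)} = -4 + \frac{-1 + O}{2 + O}$ ($U{\left(O \right)} = -4 + \frac{O - 1}{O + 2} = -4 + \frac{-1 + O}{2 + O}$)
$\left(\left(U{\left(n{\left(-3,-2 \right)} \right)} + B^{2}\right) + 11\right)^{2} = \left(\left(\frac{3 \left(-3 - -4\right)}{2 - 4} + 2^{2}\right) + 11\right)^{2} = \left(\left(\frac{3 \left(-3 + 4\right)}{-2} + 4\right) + 11\right)^{2} = \left(\left(3 \left(- \frac{1}{2}\right) 1 + 4\right) + 11\right)^{2} = \left(\left(- \frac{3}{2} + 4\right) + 11\right)^{2} = \left(\frac{5}{2} + 11\right)^{2} = \left(\frac{27}{2}\right)^{2} = \frac{729}{4}$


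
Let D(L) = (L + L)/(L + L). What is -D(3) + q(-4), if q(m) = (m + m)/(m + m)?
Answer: 0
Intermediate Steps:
q(m) = 1 (q(m) = (2*m)/((2*m)) = (2*m)*(1/(2*m)) = 1)
D(L) = 1 (D(L) = (2*L)/((2*L)) = (2*L)*(1/(2*L)) = 1)
-D(3) + q(-4) = -1*1 + 1 = -1 + 1 = 0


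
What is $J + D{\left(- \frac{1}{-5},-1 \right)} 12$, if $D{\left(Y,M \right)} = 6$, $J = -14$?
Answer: $58$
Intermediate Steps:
$J + D{\left(- \frac{1}{-5},-1 \right)} 12 = -14 + 6 \cdot 12 = -14 + 72 = 58$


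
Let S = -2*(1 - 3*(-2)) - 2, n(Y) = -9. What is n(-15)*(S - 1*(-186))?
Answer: -1530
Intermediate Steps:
S = -16 (S = -2*(1 + 6) - 2 = -2*7 - 2 = -14 - 2 = -16)
n(-15)*(S - 1*(-186)) = -9*(-16 - 1*(-186)) = -9*(-16 + 186) = -9*170 = -1530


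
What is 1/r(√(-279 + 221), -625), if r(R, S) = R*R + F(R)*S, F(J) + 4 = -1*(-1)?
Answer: 1/1817 ≈ 0.00055036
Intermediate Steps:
F(J) = -3 (F(J) = -4 - 1*(-1) = -4 + 1 = -3)
r(R, S) = R² - 3*S (r(R, S) = R*R - 3*S = R² - 3*S)
1/r(√(-279 + 221), -625) = 1/((√(-279 + 221))² - 3*(-625)) = 1/((√(-58))² + 1875) = 1/((I*√58)² + 1875) = 1/(-58 + 1875) = 1/1817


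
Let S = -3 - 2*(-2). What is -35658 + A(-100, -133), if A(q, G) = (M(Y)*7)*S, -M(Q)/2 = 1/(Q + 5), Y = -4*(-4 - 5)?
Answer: -1461992/41 ≈ -35658.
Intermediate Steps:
S = 1 (S = -3 + 4 = 1)
Y = 36 (Y = -4*(-9) = 36)
M(Q) = -2/(5 + Q) (M(Q) = -2/(Q + 5) = -2/(5 + Q))
A(q, G) = -14/41 (A(q, G) = (-2/(5 + 36)*7)*1 = (-2/41*7)*1 = (-2*1/41*7)*1 = -2/41*7*1 = -14/41*1 = -14/41)
-35658 + A(-100, -133) = -35658 - 14/41 = -1461992/41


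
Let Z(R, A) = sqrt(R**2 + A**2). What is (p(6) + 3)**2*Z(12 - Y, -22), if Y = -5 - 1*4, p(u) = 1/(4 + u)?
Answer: 961*sqrt(37)/20 ≈ 292.28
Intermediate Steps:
Y = -9 (Y = -5 - 4 = -9)
Z(R, A) = sqrt(A**2 + R**2)
(p(6) + 3)**2*Z(12 - Y, -22) = (1/(4 + 6) + 3)**2*sqrt((-22)**2 + (12 - 1*(-9))**2) = (1/10 + 3)**2*sqrt(484 + (12 + 9)**2) = (1/10 + 3)**2*sqrt(484 + 21**2) = (31/10)**2*sqrt(484 + 441) = 961*sqrt(925)/100 = 961*(5*sqrt(37))/100 = 961*sqrt(37)/20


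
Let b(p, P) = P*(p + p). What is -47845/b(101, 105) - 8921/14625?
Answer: -8466167/2954250 ≈ -2.8658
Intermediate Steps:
b(p, P) = 2*P*p (b(p, P) = P*(2*p) = 2*P*p)
-47845/b(101, 105) - 8921/14625 = -47845/(2*105*101) - 8921/14625 = -47845/21210 - 8921*1/14625 = -47845*1/21210 - 8921/14625 = -1367/606 - 8921/14625 = -8466167/2954250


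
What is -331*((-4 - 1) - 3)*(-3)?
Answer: -7944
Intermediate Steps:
-331*((-4 - 1) - 3)*(-3) = -331*(-5 - 3)*(-3) = -(-2648)*(-3) = -331*24 = -7944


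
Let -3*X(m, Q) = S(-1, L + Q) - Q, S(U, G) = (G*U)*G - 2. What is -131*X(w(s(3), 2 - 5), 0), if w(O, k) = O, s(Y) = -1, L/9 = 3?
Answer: -95761/3 ≈ -31920.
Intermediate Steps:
L = 27 (L = 9*3 = 27)
S(U, G) = -2 + U*G**2 (S(U, G) = U*G**2 - 2 = -2 + U*G**2)
X(m, Q) = 2/3 + Q/3 + (27 + Q)**2/3 (X(m, Q) = -((-2 - (27 + Q)**2) - Q)/3 = -(-2 - Q - (27 + Q)**2)/3 = 2/3 + Q/3 + (27 + Q)**2/3)
-131*X(w(s(3), 2 - 5), 0) = -131*(2/3 + (1/3)*0 + (27 + 0)**2/3) = -131*(2/3 + 0 + (1/3)*27**2) = -131*(2/3 + 0 + (1/3)*729) = -131*(2/3 + 0 + 243) = -131*731/3 = -95761/3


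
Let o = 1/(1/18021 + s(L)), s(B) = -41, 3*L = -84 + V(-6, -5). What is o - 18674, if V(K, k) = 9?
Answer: -13797489661/738860 ≈ -18674.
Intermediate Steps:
L = -25 (L = (-84 + 9)/3 = (⅓)*(-75) = -25)
o = -18021/738860 (o = 1/(1/18021 - 41) = 1/(-738860/18021) = -18021/738860 ≈ -0.024390)
o - 18674 = -18021/738860 - 18674 = -13797489661/738860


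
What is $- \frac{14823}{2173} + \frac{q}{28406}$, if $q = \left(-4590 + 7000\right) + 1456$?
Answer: $- \frac{206330660}{30863119} \approx -6.6853$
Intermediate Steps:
$q = 3866$ ($q = 2410 + 1456 = 3866$)
$- \frac{14823}{2173} + \frac{q}{28406} = - \frac{14823}{2173} + \frac{3866}{28406} = \left(-14823\right) \frac{1}{2173} + 3866 \cdot \frac{1}{28406} = - \frac{14823}{2173} + \frac{1933}{14203} = - \frac{206330660}{30863119}$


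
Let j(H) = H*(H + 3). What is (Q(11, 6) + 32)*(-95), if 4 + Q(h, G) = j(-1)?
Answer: -2470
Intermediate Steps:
j(H) = H*(3 + H)
Q(h, G) = -6 (Q(h, G) = -4 - (3 - 1) = -4 - 1*2 = -4 - 2 = -6)
(Q(11, 6) + 32)*(-95) = (-6 + 32)*(-95) = 26*(-95) = -2470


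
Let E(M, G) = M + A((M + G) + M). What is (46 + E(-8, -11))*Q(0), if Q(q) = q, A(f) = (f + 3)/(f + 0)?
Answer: 0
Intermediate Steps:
A(f) = (3 + f)/f
E(M, G) = M + (3 + G + 2*M)/(G + 2*M) (E(M, G) = M + (3 + ((M + G) + M))/((M + G) + M) = M + (3 + ((G + M) + M))/((G + M) + M) = M + (3 + (G + 2*M))/(G + 2*M) = M + (3 + G + 2*M)/(G + 2*M))
(46 + E(-8, -11))*Q(0) = (46 + (3 - 11 + 2*(-8) - 8*(-11 + 2*(-8)))/(-11 + 2*(-8)))*0 = (46 + (3 - 11 - 16 - 8*(-11 - 16))/(-11 - 16))*0 = (46 + (3 - 11 - 16 - 8*(-27))/(-27))*0 = (46 - (3 - 11 - 16 + 216)/27)*0 = (46 - 1/27*192)*0 = (46 - 64/9)*0 = (350/9)*0 = 0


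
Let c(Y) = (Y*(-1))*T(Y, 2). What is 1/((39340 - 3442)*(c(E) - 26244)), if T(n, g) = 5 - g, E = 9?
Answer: -1/943076358 ≈ -1.0604e-9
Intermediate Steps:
c(Y) = -3*Y (c(Y) = (Y*(-1))*(5 - 1*2) = (-Y)*(5 - 2) = -Y*3 = -3*Y)
1/((39340 - 3442)*(c(E) - 26244)) = 1/((39340 - 3442)*(-3*9 - 26244)) = 1/(35898*(-27 - 26244)) = 1/(35898*(-26271)) = 1/(-943076358) = -1/943076358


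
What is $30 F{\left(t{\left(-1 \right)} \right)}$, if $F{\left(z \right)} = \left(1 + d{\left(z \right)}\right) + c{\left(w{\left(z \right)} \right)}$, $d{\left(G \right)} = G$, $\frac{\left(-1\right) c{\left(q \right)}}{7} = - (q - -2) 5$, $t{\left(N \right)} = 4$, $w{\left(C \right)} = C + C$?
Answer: $10650$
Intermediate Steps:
$w{\left(C \right)} = 2 C$
$c{\left(q \right)} = 70 + 35 q$ ($c{\left(q \right)} = - 7 - (q - -2) 5 = - 7 - (q + 2) 5 = - 7 - (2 + q) 5 = - 7 \left(-2 - q\right) 5 = - 7 \left(-10 - 5 q\right) = 70 + 35 q$)
$F{\left(z \right)} = 71 + 71 z$ ($F{\left(z \right)} = \left(1 + z\right) + \left(70 + 35 \cdot 2 z\right) = \left(1 + z\right) + \left(70 + 70 z\right) = 71 + 71 z$)
$30 F{\left(t{\left(-1 \right)} \right)} = 30 \left(71 + 71 \cdot 4\right) = 30 \left(71 + 284\right) = 30 \cdot 355 = 10650$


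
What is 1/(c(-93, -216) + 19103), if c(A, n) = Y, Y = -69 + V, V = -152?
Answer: 1/18882 ≈ 5.2960e-5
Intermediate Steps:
Y = -221 (Y = -69 - 152 = -221)
c(A, n) = -221
1/(c(-93, -216) + 19103) = 1/(-221 + 19103) = 1/18882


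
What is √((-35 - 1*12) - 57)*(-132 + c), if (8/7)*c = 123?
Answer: -195*I*√26/4 ≈ -248.58*I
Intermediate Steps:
c = 861/8 (c = (7/8)*123 = 861/8 ≈ 107.63)
√((-35 - 1*12) - 57)*(-132 + c) = √((-35 - 1*12) - 57)*(-132 + 861/8) = √((-35 - 12) - 57)*(-195/8) = √(-47 - 57)*(-195/8) = √(-104)*(-195/8) = (2*I*√26)*(-195/8) = -195*I*√26/4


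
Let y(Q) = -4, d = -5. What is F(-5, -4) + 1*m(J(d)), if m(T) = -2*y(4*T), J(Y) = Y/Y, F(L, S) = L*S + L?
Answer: 23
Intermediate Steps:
F(L, S) = L + L*S
J(Y) = 1
m(T) = 8 (m(T) = -2*(-4) = 8)
F(-5, -4) + 1*m(J(d)) = -5*(1 - 4) + 1*8 = -5*(-3) + 8 = 15 + 8 = 23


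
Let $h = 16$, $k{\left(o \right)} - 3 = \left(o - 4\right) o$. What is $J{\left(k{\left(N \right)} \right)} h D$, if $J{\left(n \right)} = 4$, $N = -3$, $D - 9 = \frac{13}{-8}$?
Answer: $472$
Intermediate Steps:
$D = \frac{59}{8}$ ($D = 9 + \frac{13}{-8} = 9 + 13 \left(- \frac{1}{8}\right) = 9 - \frac{13}{8} = \frac{59}{8} \approx 7.375$)
$k{\left(o \right)} = 3 + o \left(-4 + o\right)$ ($k{\left(o \right)} = 3 + \left(o - 4\right) o = 3 + \left(-4 + o\right) o = 3 + o \left(-4 + o\right)$)
$J{\left(k{\left(N \right)} \right)} h D = 4 \cdot 16 \cdot \frac{59}{8} = 64 \cdot \frac{59}{8} = 472$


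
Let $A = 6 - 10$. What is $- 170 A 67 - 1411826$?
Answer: $-1366266$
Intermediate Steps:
$A = -4$ ($A = 6 - 10 = -4$)
$- 170 A 67 - 1411826 = \left(-170\right) \left(-4\right) 67 - 1411826 = 680 \cdot 67 - 1411826 = 45560 - 1411826 = -1366266$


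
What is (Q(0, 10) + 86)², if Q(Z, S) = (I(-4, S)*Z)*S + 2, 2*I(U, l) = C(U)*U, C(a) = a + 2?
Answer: 7744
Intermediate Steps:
C(a) = 2 + a
I(U, l) = U*(2 + U)/2 (I(U, l) = ((2 + U)*U)/2 = (U*(2 + U))/2 = U*(2 + U)/2)
Q(Z, S) = 2 + 4*S*Z (Q(Z, S) = (((½)*(-4)*(2 - 4))*Z)*S + 2 = (((½)*(-4)*(-2))*Z)*S + 2 = (4*Z)*S + 2 = 4*S*Z + 2 = 2 + 4*S*Z)
(Q(0, 10) + 86)² = ((2 + 4*10*0) + 86)² = ((2 + 0) + 86)² = (2 + 86)² = 88² = 7744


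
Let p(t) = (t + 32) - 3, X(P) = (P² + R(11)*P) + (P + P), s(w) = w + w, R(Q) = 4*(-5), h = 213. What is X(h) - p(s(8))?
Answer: 41490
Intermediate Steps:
R(Q) = -20
s(w) = 2*w
X(P) = P² - 18*P (X(P) = (P² - 20*P) + (P + P) = (P² - 20*P) + 2*P = P² - 18*P)
p(t) = 29 + t (p(t) = (32 + t) - 3 = 29 + t)
X(h) - p(s(8)) = 213*(-18 + 213) - (29 + 2*8) = 213*195 - (29 + 16) = 41535 - 1*45 = 41535 - 45 = 41490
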